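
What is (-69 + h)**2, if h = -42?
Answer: 12321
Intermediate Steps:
(-69 + h)**2 = (-69 - 42)**2 = (-111)**2 = 12321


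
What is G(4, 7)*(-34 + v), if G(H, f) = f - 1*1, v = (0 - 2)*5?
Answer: -264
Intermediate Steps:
v = -10 (v = -2*5 = -10)
G(H, f) = -1 + f (G(H, f) = f - 1 = -1 + f)
G(4, 7)*(-34 + v) = (-1 + 7)*(-34 - 10) = 6*(-44) = -264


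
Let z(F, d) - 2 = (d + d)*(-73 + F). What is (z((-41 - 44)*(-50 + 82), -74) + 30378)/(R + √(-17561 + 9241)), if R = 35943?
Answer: 15949490592/1291907569 - 3549952*I*√130/1291907569 ≈ 12.346 - 0.03133*I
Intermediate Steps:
z(F, d) = 2 + 2*d*(-73 + F) (z(F, d) = 2 + (d + d)*(-73 + F) = 2 + (2*d)*(-73 + F) = 2 + 2*d*(-73 + F))
(z((-41 - 44)*(-50 + 82), -74) + 30378)/(R + √(-17561 + 9241)) = ((2 - 146*(-74) + 2*((-41 - 44)*(-50 + 82))*(-74)) + 30378)/(35943 + √(-17561 + 9241)) = ((2 + 10804 + 2*(-85*32)*(-74)) + 30378)/(35943 + √(-8320)) = ((2 + 10804 + 2*(-2720)*(-74)) + 30378)/(35943 + 8*I*√130) = ((2 + 10804 + 402560) + 30378)/(35943 + 8*I*√130) = (413366 + 30378)/(35943 + 8*I*√130) = 443744/(35943 + 8*I*√130)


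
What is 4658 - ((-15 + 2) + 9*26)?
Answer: 4437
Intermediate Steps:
4658 - ((-15 + 2) + 9*26) = 4658 - (-13 + 234) = 4658 - 1*221 = 4658 - 221 = 4437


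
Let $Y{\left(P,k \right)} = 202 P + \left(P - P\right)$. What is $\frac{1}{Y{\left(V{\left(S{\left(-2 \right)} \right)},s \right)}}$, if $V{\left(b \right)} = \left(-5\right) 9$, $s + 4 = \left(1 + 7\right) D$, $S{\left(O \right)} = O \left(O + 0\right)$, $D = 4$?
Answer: $- \frac{1}{9090} \approx -0.00011001$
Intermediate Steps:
$S{\left(O \right)} = O^{2}$ ($S{\left(O \right)} = O O = O^{2}$)
$s = 28$ ($s = -4 + \left(1 + 7\right) 4 = -4 + 8 \cdot 4 = -4 + 32 = 28$)
$V{\left(b \right)} = -45$
$Y{\left(P,k \right)} = 202 P$ ($Y{\left(P,k \right)} = 202 P + 0 = 202 P$)
$\frac{1}{Y{\left(V{\left(S{\left(-2 \right)} \right)},s \right)}} = \frac{1}{202 \left(-45\right)} = \frac{1}{-9090} = - \frac{1}{9090}$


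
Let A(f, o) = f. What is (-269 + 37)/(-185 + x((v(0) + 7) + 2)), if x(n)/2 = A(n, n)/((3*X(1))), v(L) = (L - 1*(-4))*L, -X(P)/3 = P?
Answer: 232/187 ≈ 1.2406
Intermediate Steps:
X(P) = -3*P
v(L) = L*(4 + L) (v(L) = (L + 4)*L = (4 + L)*L = L*(4 + L))
x(n) = -2*n/9 (x(n) = 2*(n/((3*(-3*1)))) = 2*(n/((3*(-3)))) = 2*(n/(-9)) = 2*(n*(-⅑)) = 2*(-n/9) = -2*n/9)
(-269 + 37)/(-185 + x((v(0) + 7) + 2)) = (-269 + 37)/(-185 - 2*((0*(4 + 0) + 7) + 2)/9) = -232/(-185 - 2*((0*4 + 7) + 2)/9) = -232/(-185 - 2*((0 + 7) + 2)/9) = -232/(-185 - 2*(7 + 2)/9) = -232/(-185 - 2/9*9) = -232/(-185 - 2) = -232/(-187) = -232*(-1/187) = 232/187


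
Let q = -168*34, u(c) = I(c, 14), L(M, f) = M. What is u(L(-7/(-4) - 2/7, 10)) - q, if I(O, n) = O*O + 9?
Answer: 4486945/784 ≈ 5723.1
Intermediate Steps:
I(O, n) = 9 + O**2 (I(O, n) = O**2 + 9 = 9 + O**2)
u(c) = 9 + c**2
q = -5712
u(L(-7/(-4) - 2/7, 10)) - q = (9 + (-7/(-4) - 2/7)**2) - 1*(-5712) = (9 + (-7*(-1/4) - 2*1/7)**2) + 5712 = (9 + (7/4 - 2/7)**2) + 5712 = (9 + (41/28)**2) + 5712 = (9 + 1681/784) + 5712 = 8737/784 + 5712 = 4486945/784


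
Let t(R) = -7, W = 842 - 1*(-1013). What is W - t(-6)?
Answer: 1862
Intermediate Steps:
W = 1855 (W = 842 + 1013 = 1855)
W - t(-6) = 1855 - 1*(-7) = 1855 + 7 = 1862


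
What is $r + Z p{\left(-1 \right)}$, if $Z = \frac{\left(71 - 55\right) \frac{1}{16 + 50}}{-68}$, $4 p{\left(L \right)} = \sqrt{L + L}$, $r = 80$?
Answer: $80 - \frac{i \sqrt{2}}{1122} \approx 80.0 - 0.0012604 i$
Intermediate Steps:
$p{\left(L \right)} = \frac{\sqrt{2} \sqrt{L}}{4}$ ($p{\left(L \right)} = \frac{\sqrt{L + L}}{4} = \frac{\sqrt{2 L}}{4} = \frac{\sqrt{2} \sqrt{L}}{4}$)
$Z = - \frac{2}{561}$ ($Z = \frac{16}{66} \left(- \frac{1}{68}\right) = 16 \cdot \frac{1}{66} \left(- \frac{1}{68}\right) = \frac{8}{33} \left(- \frac{1}{68}\right) = - \frac{2}{561} \approx -0.0035651$)
$r + Z p{\left(-1 \right)} = 80 - \frac{2 \frac{\sqrt{2} \sqrt{-1}}{4}}{561} = 80 - \frac{2 \frac{\sqrt{2} i}{4}}{561} = 80 - \frac{2 \frac{i \sqrt{2}}{4}}{561} = 80 - \frac{i \sqrt{2}}{1122}$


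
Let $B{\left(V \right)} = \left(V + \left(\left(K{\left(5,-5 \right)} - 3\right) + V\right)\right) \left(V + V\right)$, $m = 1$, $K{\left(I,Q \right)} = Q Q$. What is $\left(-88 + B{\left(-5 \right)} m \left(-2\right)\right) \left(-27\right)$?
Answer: $-4104$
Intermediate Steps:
$K{\left(I,Q \right)} = Q^{2}$
$B{\left(V \right)} = 2 V \left(22 + 2 V\right)$ ($B{\left(V \right)} = \left(V - \left(3 - 25 - V\right)\right) \left(V + V\right) = \left(V + \left(\left(25 - 3\right) + V\right)\right) 2 V = \left(V + \left(22 + V\right)\right) 2 V = \left(22 + 2 V\right) 2 V = 2 V \left(22 + 2 V\right)$)
$\left(-88 + B{\left(-5 \right)} m \left(-2\right)\right) \left(-27\right) = \left(-88 + 4 \left(-5\right) \left(11 - 5\right) 1 \left(-2\right)\right) \left(-27\right) = \left(-88 + 4 \left(-5\right) 6 \cdot 1 \left(-2\right)\right) \left(-27\right) = \left(-88 + \left(-120\right) 1 \left(-2\right)\right) \left(-27\right) = \left(-88 - -240\right) \left(-27\right) = \left(-88 + 240\right) \left(-27\right) = 152 \left(-27\right) = -4104$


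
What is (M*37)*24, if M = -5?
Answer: -4440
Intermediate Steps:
(M*37)*24 = -5*37*24 = -185*24 = -4440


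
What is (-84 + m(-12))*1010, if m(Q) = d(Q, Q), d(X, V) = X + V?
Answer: -109080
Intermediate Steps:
d(X, V) = V + X
m(Q) = 2*Q (m(Q) = Q + Q = 2*Q)
(-84 + m(-12))*1010 = (-84 + 2*(-12))*1010 = (-84 - 24)*1010 = -108*1010 = -109080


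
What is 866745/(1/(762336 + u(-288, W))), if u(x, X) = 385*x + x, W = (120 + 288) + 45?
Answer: 564396608160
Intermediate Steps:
W = 453 (W = 408 + 45 = 453)
u(x, X) = 386*x
866745/(1/(762336 + u(-288, W))) = 866745/(1/(762336 + 386*(-288))) = 866745/(1/(762336 - 111168)) = 866745/(1/651168) = 866745*651168 = 564396608160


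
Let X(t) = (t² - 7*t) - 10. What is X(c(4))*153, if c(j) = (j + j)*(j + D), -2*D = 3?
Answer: 38250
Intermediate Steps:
D = -3/2 (D = -½*3 = -3/2 ≈ -1.5000)
c(j) = 2*j*(-3/2 + j) (c(j) = (j + j)*(j - 3/2) = (2*j)*(-3/2 + j) = 2*j*(-3/2 + j))
X(t) = -10 + t² - 7*t
X(c(4))*153 = (-10 + (4*(-3 + 2*4))² - 28*(-3 + 2*4))*153 = (-10 + (4*(-3 + 8))² - 28*(-3 + 8))*153 = (-10 + (4*5)² - 28*5)*153 = (-10 + 20² - 7*20)*153 = (-10 + 400 - 140)*153 = 250*153 = 38250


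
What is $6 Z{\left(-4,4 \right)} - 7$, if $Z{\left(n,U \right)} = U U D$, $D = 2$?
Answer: $185$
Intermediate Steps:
$Z{\left(n,U \right)} = 2 U^{2}$ ($Z{\left(n,U \right)} = U U 2 = U^{2} \cdot 2 = 2 U^{2}$)
$6 Z{\left(-4,4 \right)} - 7 = 6 \cdot 2 \cdot 4^{2} - 7 = 6 \cdot 2 \cdot 16 - 7 = 6 \cdot 32 - 7 = 192 - 7 = 185$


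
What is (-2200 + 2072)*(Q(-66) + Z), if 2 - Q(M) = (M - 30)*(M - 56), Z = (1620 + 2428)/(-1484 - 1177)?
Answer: 3989037824/2661 ≈ 1.4991e+6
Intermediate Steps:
Z = -4048/2661 (Z = 4048/(-2661) = 4048*(-1/2661) = -4048/2661 ≈ -1.5212)
Q(M) = 2 - (-56 + M)*(-30 + M) (Q(M) = 2 - (M - 30)*(M - 56) = 2 - (-30 + M)*(-56 + M) = 2 - (-56 + M)*(-30 + M))
(-2200 + 2072)*(Q(-66) + Z) = (-2200 + 2072)*((-1678 - 1*(-66)² + 86*(-66)) - 4048/2661) = -128*((-1678 - 1*4356 - 5676) - 4048/2661) = -128*((-1678 - 4356 - 5676) - 4048/2661) = -128*(-11710 - 4048/2661) = -128*(-31164358/2661) = 3989037824/2661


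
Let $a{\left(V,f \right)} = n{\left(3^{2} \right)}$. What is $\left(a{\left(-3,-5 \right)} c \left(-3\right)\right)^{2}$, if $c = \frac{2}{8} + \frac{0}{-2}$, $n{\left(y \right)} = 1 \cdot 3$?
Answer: $\frac{81}{16} \approx 5.0625$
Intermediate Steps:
$n{\left(y \right)} = 3$
$a{\left(V,f \right)} = 3$
$c = \frac{1}{4}$ ($c = 2 \cdot \frac{1}{8} + 0 \left(- \frac{1}{2}\right) = \frac{1}{4} + 0 = \frac{1}{4} \approx 0.25$)
$\left(a{\left(-3,-5 \right)} c \left(-3\right)\right)^{2} = \left(3 \cdot \frac{1}{4} \left(-3\right)\right)^{2} = \left(\frac{3}{4} \left(-3\right)\right)^{2} = \left(- \frac{9}{4}\right)^{2} = \frac{81}{16}$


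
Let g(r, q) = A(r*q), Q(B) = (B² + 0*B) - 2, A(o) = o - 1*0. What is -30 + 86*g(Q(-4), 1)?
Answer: 1174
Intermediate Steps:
A(o) = o (A(o) = o + 0 = o)
Q(B) = -2 + B² (Q(B) = (B² + 0) - 2 = B² - 2 = -2 + B²)
g(r, q) = q*r (g(r, q) = r*q = q*r)
-30 + 86*g(Q(-4), 1) = -30 + 86*(1*(-2 + (-4)²)) = -30 + 86*(1*(-2 + 16)) = -30 + 86*(1*14) = -30 + 86*14 = -30 + 1204 = 1174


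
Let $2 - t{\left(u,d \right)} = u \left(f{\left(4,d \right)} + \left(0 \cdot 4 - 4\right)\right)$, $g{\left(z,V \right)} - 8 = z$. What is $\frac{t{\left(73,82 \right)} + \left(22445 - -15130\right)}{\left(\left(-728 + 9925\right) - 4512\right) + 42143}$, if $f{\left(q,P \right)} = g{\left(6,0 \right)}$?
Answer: $\frac{36847}{46828} \approx 0.78686$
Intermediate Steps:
$g{\left(z,V \right)} = 8 + z$
$f{\left(q,P \right)} = 14$ ($f{\left(q,P \right)} = 8 + 6 = 14$)
$t{\left(u,d \right)} = 2 - 10 u$ ($t{\left(u,d \right)} = 2 - u \left(14 + \left(0 \cdot 4 - 4\right)\right) = 2 - u \left(14 + \left(0 - 4\right)\right) = 2 - u \left(14 - 4\right) = 2 - u 10 = 2 - 10 u$)
$\frac{t{\left(73,82 \right)} + \left(22445 - -15130\right)}{\left(\left(-728 + 9925\right) - 4512\right) + 42143} = \frac{\left(2 - 730\right) + \left(22445 - -15130\right)}{\left(\left(-728 + 9925\right) - 4512\right) + 42143} = \frac{\left(2 - 730\right) + \left(22445 + 15130\right)}{\left(9197 - 4512\right) + 42143} = \frac{-728 + 37575}{4685 + 42143} = \frac{36847}{46828}$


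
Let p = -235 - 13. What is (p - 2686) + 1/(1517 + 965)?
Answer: -7282187/2482 ≈ -2934.0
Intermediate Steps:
p = -248
(p - 2686) + 1/(1517 + 965) = (-248 - 2686) + 1/(1517 + 965) = -2934 + 1/2482 = -7282187/2482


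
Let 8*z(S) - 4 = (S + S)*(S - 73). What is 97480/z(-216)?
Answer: 194960/31213 ≈ 6.2461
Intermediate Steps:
z(S) = ½ + S*(-73 + S)/4 (z(S) = ½ + ((S + S)*(S - 73))/8 = ½ + ((2*S)*(-73 + S))/8 = ½ + (2*S*(-73 + S))/8 = ½ + S*(-73 + S)/4)
97480/z(-216) = 97480/(½ - 73/4*(-216) + (¼)*(-216)²) = 97480/(½ + 3942 + (¼)*46656) = 97480/(½ + 3942 + 11664) = 97480/(31213/2) = 97480*(2/31213) = 194960/31213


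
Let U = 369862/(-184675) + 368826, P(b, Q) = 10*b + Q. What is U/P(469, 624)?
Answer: 34056285844/490681475 ≈ 69.406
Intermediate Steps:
P(b, Q) = Q + 10*b
U = 68112571688/184675 (U = 369862*(-1/184675) + 368826 = -369862/184675 + 368826 = 68112571688/184675 ≈ 3.6882e+5)
U/P(469, 624) = 68112571688/(184675*(624 + 10*469)) = 68112571688/(184675*(624 + 4690)) = (68112571688/184675)/5314 = (68112571688/184675)*(1/5314) = 34056285844/490681475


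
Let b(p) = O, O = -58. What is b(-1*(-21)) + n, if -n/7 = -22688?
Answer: 158758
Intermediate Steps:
n = 158816 (n = -7*(-22688) = 158816)
b(p) = -58
b(-1*(-21)) + n = -58 + 158816 = 158758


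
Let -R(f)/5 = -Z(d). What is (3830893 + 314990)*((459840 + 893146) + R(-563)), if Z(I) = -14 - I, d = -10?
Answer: 5609238738978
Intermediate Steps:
R(f) = -20 (R(f) = -(-5)*(-14 - 1*(-10)) = -(-5)*(-14 + 10) = -(-5)*(-4) = -5*4 = -20)
(3830893 + 314990)*((459840 + 893146) + R(-563)) = (3830893 + 314990)*((459840 + 893146) - 20) = 4145883*(1352986 - 20) = 4145883*1352966 = 5609238738978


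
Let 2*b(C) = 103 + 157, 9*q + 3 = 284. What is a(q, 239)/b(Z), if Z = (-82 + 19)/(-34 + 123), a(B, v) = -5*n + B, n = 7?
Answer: -17/585 ≈ -0.029060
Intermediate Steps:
q = 281/9 (q = -⅓ + (⅑)*284 = -⅓ + 284/9 = 281/9 ≈ 31.222)
a(B, v) = -35 + B (a(B, v) = -5*7 + B = -35 + B)
Z = -63/89 ≈ -0.70786
b(C) = 130 (b(C) = (103 + 157)/2 = (½)*260 = 130)
a(q, 239)/b(Z) = (-35 + 281/9)/130 = -34/9*1/130 = -17/585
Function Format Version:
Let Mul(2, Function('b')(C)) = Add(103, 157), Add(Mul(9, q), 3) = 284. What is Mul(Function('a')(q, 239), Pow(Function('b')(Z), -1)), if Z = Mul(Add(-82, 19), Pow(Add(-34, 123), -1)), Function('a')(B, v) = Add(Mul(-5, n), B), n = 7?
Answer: Rational(-17, 585) ≈ -0.029060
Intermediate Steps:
q = Rational(281, 9) (q = Add(Rational(-1, 3), Mul(Rational(1, 9), 284)) = Add(Rational(-1, 3), Rational(284, 9)) = Rational(281, 9) ≈ 31.222)
Function('a')(B, v) = Add(-35, B) (Function('a')(B, v) = Add(Mul(-5, 7), B) = Add(-35, B))
Z = Rational(-63, 89) (Z = Mul(-63, Pow(89, -1)) = Mul(-63, Rational(1, 89)) = Rational(-63, 89) ≈ -0.70786)
Function('b')(C) = 130 (Function('b')(C) = Mul(Rational(1, 2), Add(103, 157)) = Mul(Rational(1, 2), 260) = 130)
Mul(Function('a')(q, 239), Pow(Function('b')(Z), -1)) = Mul(Add(-35, Rational(281, 9)), Pow(130, -1)) = Mul(Rational(-34, 9), Rational(1, 130)) = Rational(-17, 585)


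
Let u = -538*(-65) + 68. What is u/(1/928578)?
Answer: 32535515964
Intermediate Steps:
u = 35038 (u = 34970 + 68 = 35038)
u/(1/928578) = 35038/(1/928578) = 35038*928578 = 32535515964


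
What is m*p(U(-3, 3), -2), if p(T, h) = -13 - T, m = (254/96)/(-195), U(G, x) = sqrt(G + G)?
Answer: 127/720 + 127*I*sqrt(6)/9360 ≈ 0.17639 + 0.033236*I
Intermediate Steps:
U(G, x) = sqrt(2)*sqrt(G) (U(G, x) = sqrt(2*G) = sqrt(2)*sqrt(G))
m = -127/9360 (m = (254*(1/96))*(-1/195) = (127/48)*(-1/195) = -127/9360 ≈ -0.013568)
m*p(U(-3, 3), -2) = -127*(-13 - sqrt(2)*sqrt(-3))/9360 = -127*(-13 - sqrt(2)*I*sqrt(3))/9360 = -127*(-13 - I*sqrt(6))/9360 = 127/720 + 127*I*sqrt(6)/9360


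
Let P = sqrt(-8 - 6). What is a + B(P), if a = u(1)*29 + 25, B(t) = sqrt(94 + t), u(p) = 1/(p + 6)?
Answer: 204/7 + sqrt(94 + I*sqrt(14)) ≈ 38.84 + 0.19292*I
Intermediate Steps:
P = I*sqrt(14) (P = sqrt(-14) = I*sqrt(14) ≈ 3.7417*I)
u(p) = 1/(6 + p)
a = 204/7 (a = 29/(6 + 1) + 25 = 29/7 + 25 = 204/7 ≈ 29.143)
a + B(P) = 204/7 + sqrt(94 + I*sqrt(14))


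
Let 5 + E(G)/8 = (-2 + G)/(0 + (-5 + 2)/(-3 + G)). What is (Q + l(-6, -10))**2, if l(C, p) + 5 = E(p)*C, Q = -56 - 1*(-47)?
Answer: 7409284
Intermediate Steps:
Q = -9 (Q = -56 + 47 = -9)
E(G) = -40 + 8*(1 - G/3)*(-2 + G) (E(G) = -40 + 8*((-2 + G)/(0 + (-5 + 2)/(-3 + G))) = -40 + 8*((-2 + G)/(0 - 3/(-3 + G))) = -40 + 8*((-2 + G)/((-3/(-3 + G)))) = -40 + 8*((-2 + G)*(1 - G/3)) = -40 + 8*((1 - G/3)*(-2 + G)) = -40 + 8*(1 - G/3)*(-2 + G))
l(C, p) = -5 + C*(-56 - 8*p**2/3 + 40*p/3) (l(C, p) = -5 + (-56 - 8*p**2/3 + 40*p/3)*C = -5 + C*(-56 - 8*p**2/3 + 40*p/3))
(Q + l(-6, -10))**2 = (-9 + (-5 - 8/3*(-6)*(21 + (-10)**2 - 5*(-10))))**2 = (-9 + (-5 - 8/3*(-6)*(21 + 100 + 50)))**2 = (-9 + (-5 - 8/3*(-6)*171))**2 = (-9 + (-5 + 2736))**2 = (-9 + 2731)**2 = 2722**2 = 7409284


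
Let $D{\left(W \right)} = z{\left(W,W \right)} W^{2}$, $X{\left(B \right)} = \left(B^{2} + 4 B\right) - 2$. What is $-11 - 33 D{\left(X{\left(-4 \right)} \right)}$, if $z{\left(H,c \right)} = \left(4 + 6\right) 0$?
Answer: $-11$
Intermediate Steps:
$z{\left(H,c \right)} = 0$ ($z{\left(H,c \right)} = 10 \cdot 0 = 0$)
$X{\left(B \right)} = -2 + B^{2} + 4 B$
$D{\left(W \right)} = 0$ ($D{\left(W \right)} = 0 W^{2} = 0$)
$-11 - 33 D{\left(X{\left(-4 \right)} \right)} = -11 - 0 = -11 + 0 = -11$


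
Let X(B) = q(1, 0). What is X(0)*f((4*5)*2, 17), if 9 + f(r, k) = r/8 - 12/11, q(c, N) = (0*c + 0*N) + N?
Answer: 0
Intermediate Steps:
q(c, N) = N (q(c, N) = (0 + 0) + N = 0 + N = N)
X(B) = 0
f(r, k) = -111/11 + r/8 (f(r, k) = -9 + (r/8 - 12/11) = -9 + (-12/11 + r/8) = -111/11 + r/8)
X(0)*f((4*5)*2, 17) = 0*(-111/11 + ((4*5)*2)/8) = 0*(-111/11 + (20*2)/8) = 0*(-111/11 + (⅛)*40) = 0*(-111/11 + 5) = 0*(-56/11) = 0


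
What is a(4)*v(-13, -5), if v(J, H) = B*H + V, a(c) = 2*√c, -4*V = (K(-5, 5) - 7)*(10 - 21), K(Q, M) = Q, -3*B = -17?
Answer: -736/3 ≈ -245.33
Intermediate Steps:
B = 17/3 (B = -⅓*(-17) = 17/3 ≈ 5.6667)
V = -33 (V = -(-5 - 7)*(10 - 21)/4 = -(-3)*(-11) = -¼*132 = -33)
v(J, H) = -33 + 17*H/3 (v(J, H) = 17*H/3 - 33 = -33 + 17*H/3)
a(4)*v(-13, -5) = (2*√4)*(-33 + (17/3)*(-5)) = (2*2)*(-33 - 85/3) = 4*(-184/3) = -736/3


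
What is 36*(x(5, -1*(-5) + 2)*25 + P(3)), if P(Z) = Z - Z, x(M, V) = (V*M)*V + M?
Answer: 225000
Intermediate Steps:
x(M, V) = M + M*V² (x(M, V) = (M*V)*V + M = M*V² + M = M + M*V²)
P(Z) = 0
36*(x(5, -1*(-5) + 2)*25 + P(3)) = 36*((5*(1 + (-1*(-5) + 2)²))*25 + 0) = 36*((5*(1 + (5 + 2)²))*25 + 0) = 36*((5*(1 + 7²))*25 + 0) = 36*((5*(1 + 49))*25 + 0) = 36*((5*50)*25 + 0) = 36*(250*25 + 0) = 36*(6250 + 0) = 36*6250 = 225000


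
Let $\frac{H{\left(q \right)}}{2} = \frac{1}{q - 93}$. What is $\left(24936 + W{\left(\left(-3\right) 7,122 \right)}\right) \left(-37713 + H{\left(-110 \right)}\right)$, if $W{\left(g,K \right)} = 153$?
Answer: $- \frac{192074885949}{203} \approx -9.4618 \cdot 10^{8}$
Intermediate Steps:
$H{\left(q \right)} = \frac{2}{-93 + q}$ ($H{\left(q \right)} = \frac{2}{q - 93} = \frac{2}{-93 + q}$)
$\left(24936 + W{\left(\left(-3\right) 7,122 \right)}\right) \left(-37713 + H{\left(-110 \right)}\right) = \left(24936 + 153\right) \left(-37713 + \frac{2}{-93 - 110}\right) = 25089 \left(-37713 + \frac{2}{-203}\right) = 25089 \left(-37713 + 2 \left(- \frac{1}{203}\right)\right) = 25089 \left(-37713 - \frac{2}{203}\right) = 25089 \left(- \frac{7655741}{203}\right) = - \frac{192074885949}{203}$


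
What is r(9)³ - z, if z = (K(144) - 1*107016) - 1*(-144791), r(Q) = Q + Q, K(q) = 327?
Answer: -32270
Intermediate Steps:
r(Q) = 2*Q
z = 38102 (z = (327 - 1*107016) - 1*(-144791) = (327 - 107016) + 144791 = -106689 + 144791 = 38102)
r(9)³ - z = (2*9)³ - 1*38102 = 18³ - 38102 = 5832 - 38102 = -32270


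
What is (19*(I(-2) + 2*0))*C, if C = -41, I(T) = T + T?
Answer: 3116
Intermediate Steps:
I(T) = 2*T
(19*(I(-2) + 2*0))*C = (19*(2*(-2) + 2*0))*(-41) = (19*(-4 + 0))*(-41) = (19*(-4))*(-41) = -76*(-41) = 3116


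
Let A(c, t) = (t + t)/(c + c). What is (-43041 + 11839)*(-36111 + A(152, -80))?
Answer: 21408285038/19 ≈ 1.1268e+9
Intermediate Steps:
A(c, t) = t/c (A(c, t) = (2*t)/((2*c)) = (2*t)*(1/(2*c)) = t/c)
(-43041 + 11839)*(-36111 + A(152, -80)) = (-43041 + 11839)*(-36111 - 80/152) = -31202*(-36111 - 80*1/152) = -31202*(-36111 - 10/19) = -31202*(-686119/19) = 21408285038/19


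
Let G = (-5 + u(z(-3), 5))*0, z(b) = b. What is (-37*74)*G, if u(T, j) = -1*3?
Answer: 0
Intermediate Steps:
u(T, j) = -3
G = 0 (G = (-5 - 3)*0 = -8*0 = 0)
(-37*74)*G = -37*74*0 = -2738*0 = 0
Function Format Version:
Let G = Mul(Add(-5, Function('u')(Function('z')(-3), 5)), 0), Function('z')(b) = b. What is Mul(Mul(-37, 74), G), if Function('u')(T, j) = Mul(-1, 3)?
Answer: 0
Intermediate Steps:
Function('u')(T, j) = -3
G = 0 (G = Mul(Add(-5, -3), 0) = Mul(-8, 0) = 0)
Mul(Mul(-37, 74), G) = Mul(Mul(-37, 74), 0) = Mul(-2738, 0) = 0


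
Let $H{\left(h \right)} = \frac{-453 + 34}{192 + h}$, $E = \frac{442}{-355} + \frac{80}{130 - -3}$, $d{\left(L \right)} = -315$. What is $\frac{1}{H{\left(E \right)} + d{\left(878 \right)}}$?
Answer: $- \frac{9034894}{2865774695} \approx -0.0031527$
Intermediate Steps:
$E = - \frac{30386}{47215}$ ($E = 442 \left(- \frac{1}{355}\right) + \frac{80}{130 + 3} = - \frac{442}{355} + \frac{80}{133} = - \frac{30386}{47215} \approx -0.64357$)
$H{\left(h \right)} = - \frac{419}{192 + h}$
$\frac{1}{H{\left(E \right)} + d{\left(878 \right)}} = \frac{1}{- \frac{419}{192 - \frac{30386}{47215}} - 315} = \frac{1}{- \frac{419}{\frac{9034894}{47215}} - 315} = \frac{1}{\left(-419\right) \frac{47215}{9034894} - 315} = \frac{1}{- \frac{19783085}{9034894} - 315} = \frac{1}{- \frac{2865774695}{9034894}} = - \frac{9034894}{2865774695}$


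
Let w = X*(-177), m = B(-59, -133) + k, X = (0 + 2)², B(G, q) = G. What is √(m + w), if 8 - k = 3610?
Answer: I*√4369 ≈ 66.098*I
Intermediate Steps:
X = 4 (X = 2² = 4)
k = -3602 (k = 8 - 1*3610 = 8 - 3610 = -3602)
m = -3661 (m = -59 - 3602 = -3661)
w = -708 (w = 4*(-177) = -708)
√(m + w) = √(-3661 - 708) = √(-4369) = I*√4369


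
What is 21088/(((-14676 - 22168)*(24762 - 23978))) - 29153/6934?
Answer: -6580085310/1564792313 ≈ -4.2051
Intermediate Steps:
21088/(((-14676 - 22168)*(24762 - 23978))) - 29153/6934 = 21088/((-36844*784)) - 29153*1/6934 = 21088/(-28885696) - 29153/6934 = 21088*(-1/28885696) - 29153/6934 = -659/902678 - 29153/6934 = -6580085310/1564792313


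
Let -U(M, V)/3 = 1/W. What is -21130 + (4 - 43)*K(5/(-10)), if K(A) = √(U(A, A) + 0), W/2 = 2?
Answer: -21130 - 39*I*√3/2 ≈ -21130.0 - 33.775*I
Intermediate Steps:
W = 4 (W = 2*2 = 4)
U(M, V) = -¾ (U(M, V) = -3/4 = -3*¼ = -¾)
K(A) = I*√3/2 (K(A) = √(-¾ + 0) = √(-¾) = I*√3/2)
-21130 + (4 - 43)*K(5/(-10)) = -21130 + (4 - 43)*(I*√3/2) = -21130 - 39*I*√3/2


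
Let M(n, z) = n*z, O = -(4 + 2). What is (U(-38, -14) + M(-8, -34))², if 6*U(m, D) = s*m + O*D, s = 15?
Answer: 36481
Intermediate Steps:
O = -6 (O = -1*6 = -6)
U(m, D) = -D + 5*m/2 (U(m, D) = (15*m - 6*D)/6 = (-6*D + 15*m)/6 = -D + 5*m/2)
(U(-38, -14) + M(-8, -34))² = ((-1*(-14) + (5/2)*(-38)) - 8*(-34))² = ((14 - 95) + 272)² = (-81 + 272)² = 191² = 36481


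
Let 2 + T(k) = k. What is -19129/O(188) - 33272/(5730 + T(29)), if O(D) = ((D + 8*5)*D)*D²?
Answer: -6271830065/1085202176 ≈ -5.7794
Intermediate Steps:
T(k) = -2 + k
O(D) = D³*(40 + D) (O(D) = ((D + 40)*D)*D² = ((40 + D)*D)*D² = (D*(40 + D))*D² = D³*(40 + D))
-19129/O(188) - 33272/(5730 + T(29)) = -19129*1/(6644672*(40 + 188)) - 33272/(5730 + (-2 + 29)) = -19129/(6644672*228) - 33272/(5730 + 27) = -19129/1514985216 - 33272/5757 = -19129*1/1514985216 - 33272*1/5757 = -407/32233728 - 33272/5757 = -6271830065/1085202176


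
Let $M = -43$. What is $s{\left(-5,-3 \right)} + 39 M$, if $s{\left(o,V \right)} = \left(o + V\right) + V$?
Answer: $-1688$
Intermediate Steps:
$s{\left(o,V \right)} = o + 2 V$ ($s{\left(o,V \right)} = \left(V + o\right) + V = o + 2 V$)
$s{\left(-5,-3 \right)} + 39 M = \left(-5 + 2 \left(-3\right)\right) + 39 \left(-43\right) = \left(-5 - 6\right) - 1677 = -11 - 1677 = -1688$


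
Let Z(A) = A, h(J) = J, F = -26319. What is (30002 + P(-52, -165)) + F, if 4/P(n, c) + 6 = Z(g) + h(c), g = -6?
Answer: 651887/177 ≈ 3683.0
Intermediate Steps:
P(n, c) = 4/(-12 + c) (P(n, c) = 4/(-6 + (-6 + c)) = 4/(-12 + c))
(30002 + P(-52, -165)) + F = (30002 + 4/(-12 - 165)) - 26319 = (30002 + 4/(-177)) - 26319 = (30002 + 4*(-1/177)) - 26319 = (30002 - 4/177) - 26319 = 5310350/177 - 26319 = 651887/177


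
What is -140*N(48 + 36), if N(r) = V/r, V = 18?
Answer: -30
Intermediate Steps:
N(r) = 18/r
-140*N(48 + 36) = -2520/(48 + 36) = -2520/84 = -140*3/14 = -30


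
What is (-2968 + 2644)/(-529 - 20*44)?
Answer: 324/1409 ≈ 0.22995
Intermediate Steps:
(-2968 + 2644)/(-529 - 20*44) = -324/(-529 - 880) = -324/(-1409) = -324*(-1/1409) = 324/1409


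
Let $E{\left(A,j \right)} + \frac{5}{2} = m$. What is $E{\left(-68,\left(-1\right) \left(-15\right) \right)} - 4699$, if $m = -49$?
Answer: $- \frac{9501}{2} \approx -4750.5$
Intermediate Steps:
$E{\left(A,j \right)} = - \frac{103}{2}$ ($E{\left(A,j \right)} = - \frac{5}{2} - 49 = - \frac{103}{2}$)
$E{\left(-68,\left(-1\right) \left(-15\right) \right)} - 4699 = - \frac{103}{2} - 4699 = - \frac{9501}{2}$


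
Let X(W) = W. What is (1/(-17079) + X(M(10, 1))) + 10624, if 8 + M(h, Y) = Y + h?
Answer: 181498532/17079 ≈ 10627.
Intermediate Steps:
M(h, Y) = -8 + Y + h (M(h, Y) = -8 + (Y + h) = -8 + Y + h)
(1/(-17079) + X(M(10, 1))) + 10624 = (1/(-17079) + (-8 + 1 + 10)) + 10624 = (-1/17079 + 3) + 10624 = 51236/17079 + 10624 = 181498532/17079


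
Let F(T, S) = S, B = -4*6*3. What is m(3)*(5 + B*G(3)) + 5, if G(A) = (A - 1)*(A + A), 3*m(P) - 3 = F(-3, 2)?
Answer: -4280/3 ≈ -1426.7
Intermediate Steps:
B = -72 (B = -24*3 = -72)
m(P) = 5/3 (m(P) = 1 + (⅓)*2 = 1 + ⅔ = 5/3)
G(A) = 2*A*(-1 + A) (G(A) = (-1 + A)*(2*A) = 2*A*(-1 + A))
m(3)*(5 + B*G(3)) + 5 = 5*(5 - 144*3*(-1 + 3))/3 + 5 = 5*(5 - 144*3*2)/3 + 5 = 5*(5 - 72*12)/3 + 5 = 5*(5 - 864)/3 + 5 = (5/3)*(-859) + 5 = -4295/3 + 5 = -4280/3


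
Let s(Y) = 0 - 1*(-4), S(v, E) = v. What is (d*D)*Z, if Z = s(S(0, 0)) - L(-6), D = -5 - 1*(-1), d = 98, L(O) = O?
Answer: -3920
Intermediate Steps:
D = -4 (D = -5 + 1 = -4)
s(Y) = 4 (s(Y) = 0 + 4 = 4)
Z = 10 (Z = 4 - 1*(-6) = 4 + 6 = 10)
(d*D)*Z = (98*(-4))*10 = -392*10 = -3920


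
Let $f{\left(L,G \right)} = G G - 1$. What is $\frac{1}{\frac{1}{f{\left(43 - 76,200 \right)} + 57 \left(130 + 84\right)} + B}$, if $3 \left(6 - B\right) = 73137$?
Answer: $- \frac{52197}{1272197480} \approx -4.1029 \cdot 10^{-5}$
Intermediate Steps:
$f{\left(L,G \right)} = -1 + G^{2}$ ($f{\left(L,G \right)} = G^{2} - 1 = -1 + G^{2}$)
$B = -24373$ ($B = 6 - 24379 = -24373$)
$\frac{1}{\frac{1}{f{\left(43 - 76,200 \right)} + 57 \left(130 + 84\right)} + B} = \frac{1}{\frac{1}{\left(-1 + 200^{2}\right) + 57 \left(130 + 84\right)} - 24373} = \frac{1}{\frac{1}{\left(-1 + 40000\right) + 57 \cdot 214} - 24373} = \frac{1}{\frac{1}{39999 + 12198} - 24373} = \frac{1}{\frac{1}{52197} - 24373} = \frac{1}{- \frac{1272197480}{52197}} = - \frac{52197}{1272197480}$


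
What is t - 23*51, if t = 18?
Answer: -1155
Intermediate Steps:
t - 23*51 = 18 - 23*51 = 18 - 1173 = -1155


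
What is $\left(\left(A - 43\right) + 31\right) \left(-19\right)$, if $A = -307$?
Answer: $6061$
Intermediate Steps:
$\left(\left(A - 43\right) + 31\right) \left(-19\right) = \left(\left(-307 - 43\right) + 31\right) \left(-19\right) = \left(-350 + 31\right) \left(-19\right) = \left(-319\right) \left(-19\right) = 6061$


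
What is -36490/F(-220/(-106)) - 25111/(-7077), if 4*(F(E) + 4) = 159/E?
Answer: -113458066163/47182359 ≈ -2404.7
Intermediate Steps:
F(E) = -4 + 159/(4*E) (F(E) = -4 + (159/E)/4 = -4 + 159/(4*E))
-36490/F(-220/(-106)) - 25111/(-7077) = -36490/(-4 + 159/(4*((-220/(-106))))) - 25111/(-7077) = -36490/(-4 + 159/(4*((-220*(-1/106))))) - 25111*(-1/7077) = -36490/(-4 + 159/(4*(110/53))) + 25111/7077 = -36490/(-4 + (159/4)*(53/110)) + 25111/7077 = -36490/(-4 + 8427/440) + 25111/7077 = -36490/6667/440 + 25111/7077 = -36490*440/6667 + 25111/7077 = -16055600/6667 + 25111/7077 = -113458066163/47182359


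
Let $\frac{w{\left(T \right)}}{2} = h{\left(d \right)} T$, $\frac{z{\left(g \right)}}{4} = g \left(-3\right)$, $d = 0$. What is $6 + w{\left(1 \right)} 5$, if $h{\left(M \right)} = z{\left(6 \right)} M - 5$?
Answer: $-44$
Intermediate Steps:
$z{\left(g \right)} = - 12 g$ ($z{\left(g \right)} = 4 g \left(-3\right) = 4 \left(- 3 g\right) = - 12 g$)
$h{\left(M \right)} = -5 - 72 M$ ($h{\left(M \right)} = \left(-12\right) 6 M - 5 = - 72 M - 5 = -5 - 72 M$)
$w{\left(T \right)} = - 10 T$ ($w{\left(T \right)} = 2 \left(-5 - 0\right) T = 2 \left(-5 + 0\right) T = 2 \left(- 5 T\right) = - 10 T$)
$6 + w{\left(1 \right)} 5 = 6 + \left(-10\right) 1 \cdot 5 = 6 - 50 = -44$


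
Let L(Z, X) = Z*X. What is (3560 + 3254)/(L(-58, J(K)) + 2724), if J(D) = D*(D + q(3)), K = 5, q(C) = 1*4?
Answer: 3407/57 ≈ 59.772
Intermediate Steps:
q(C) = 4
J(D) = D*(4 + D) (J(D) = D*(D + 4) = D*(4 + D))
L(Z, X) = X*Z
(3560 + 3254)/(L(-58, J(K)) + 2724) = (3560 + 3254)/((5*(4 + 5))*(-58) + 2724) = 6814/((5*9)*(-58) + 2724) = 6814/(45*(-58) + 2724) = 6814/(-2610 + 2724) = 6814/114 = 6814*(1/114) = 3407/57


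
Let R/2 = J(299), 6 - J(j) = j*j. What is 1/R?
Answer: -1/178790 ≈ -5.5932e-6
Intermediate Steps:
J(j) = 6 - j² (J(j) = 6 - j*j = 6 - j²)
R = -178790 (R = 2*(6 - 1*299²) = 2*(6 - 1*89401) = 2*(6 - 89401) = 2*(-89395) = -178790)
1/R = 1/(-178790) = -1/178790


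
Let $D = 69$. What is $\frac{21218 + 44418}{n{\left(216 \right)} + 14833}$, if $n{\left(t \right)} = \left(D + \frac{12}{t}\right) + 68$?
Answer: $\frac{1181448}{269461} \approx 4.3845$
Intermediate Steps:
$n{\left(t \right)} = 137 + \frac{12}{t}$ ($n{\left(t \right)} = \left(69 + \frac{12}{t}\right) + 68 = 137 + \frac{12}{t}$)
$\frac{21218 + 44418}{n{\left(216 \right)} + 14833} = \frac{21218 + 44418}{\left(137 + \frac{12}{216}\right) + 14833} = \frac{65636}{\left(137 + 12 \cdot \frac{1}{216}\right) + 14833} = \frac{65636}{\left(137 + \frac{1}{18}\right) + 14833} = \frac{65636}{\frac{2467}{18} + 14833} = \frac{65636}{\frac{269461}{18}} = 65636 \cdot \frac{18}{269461} = \frac{1181448}{269461}$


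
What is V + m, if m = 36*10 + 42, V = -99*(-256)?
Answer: 25746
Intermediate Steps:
V = 25344
m = 402 (m = 360 + 42 = 402)
V + m = 25344 + 402 = 25746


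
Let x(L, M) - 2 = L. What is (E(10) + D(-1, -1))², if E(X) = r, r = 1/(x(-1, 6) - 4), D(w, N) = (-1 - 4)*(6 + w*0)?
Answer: 8281/9 ≈ 920.11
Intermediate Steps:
D(w, N) = -30 (D(w, N) = -5*(6 + 0) = -5*6 = -30)
x(L, M) = 2 + L
r = -⅓ (r = 1/((2 - 1) - 4) = 1/(1 - 4) = 1/(-3) = -⅓ ≈ -0.33333)
E(X) = -⅓
(E(10) + D(-1, -1))² = (-⅓ - 30)² = (-91/3)² = 8281/9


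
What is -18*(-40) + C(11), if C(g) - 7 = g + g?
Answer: 749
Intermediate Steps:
C(g) = 7 + 2*g (C(g) = 7 + (g + g) = 7 + 2*g)
-18*(-40) + C(11) = -18*(-40) + (7 + 2*11) = 720 + (7 + 22) = 720 + 29 = 749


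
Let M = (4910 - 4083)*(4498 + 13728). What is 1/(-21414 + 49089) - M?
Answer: -417142562849/27675 ≈ -1.5073e+7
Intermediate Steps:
M = 15072902 (M = 827*18226 = 15072902)
1/(-21414 + 49089) - M = 1/(-21414 + 49089) - 1*15072902 = 1/27675 - 15072902 = -417142562849/27675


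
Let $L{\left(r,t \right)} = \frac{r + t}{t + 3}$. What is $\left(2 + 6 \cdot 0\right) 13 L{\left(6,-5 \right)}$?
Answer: $-13$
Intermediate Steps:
$L{\left(r,t \right)} = \frac{r + t}{3 + t}$
$\left(2 + 6 \cdot 0\right) 13 L{\left(6,-5 \right)} = \left(2 + 6 \cdot 0\right) 13 \frac{6 - 5}{3 - 5} = \left(2 + 0\right) 13 \frac{1}{-2} \cdot 1 = 2 \cdot 13 \left(\left(- \frac{1}{2}\right) 1\right) = 26 \left(- \frac{1}{2}\right) = -13$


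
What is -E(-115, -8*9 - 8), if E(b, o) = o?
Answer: 80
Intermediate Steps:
-E(-115, -8*9 - 8) = -(-8*9 - 8) = -(-72 - 8) = -1*(-80) = 80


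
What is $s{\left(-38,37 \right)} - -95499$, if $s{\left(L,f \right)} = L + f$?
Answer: $95498$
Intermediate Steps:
$s{\left(-38,37 \right)} - -95499 = \left(-38 + 37\right) - -95499 = -1 + 95499 = 95498$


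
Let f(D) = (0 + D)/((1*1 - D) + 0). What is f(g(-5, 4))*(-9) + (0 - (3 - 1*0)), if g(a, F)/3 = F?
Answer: 75/11 ≈ 6.8182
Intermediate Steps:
g(a, F) = 3*F
f(D) = D/(1 - D) (f(D) = D/((1 - D) + 0) = D/(1 - D))
f(g(-5, 4))*(-9) + (0 - (3 - 1*0)) = -3*4/(-1 + 3*4)*(-9) + (0 - (3 - 1*0)) = -1*12/(-1 + 12)*(-9) + (0 - (3 + 0)) = -1*12/11*(-9) + (0 - 1*3) = -1*12*1/11*(-9) + (0 - 3) = -12/11*(-9) - 3 = 108/11 - 3 = 75/11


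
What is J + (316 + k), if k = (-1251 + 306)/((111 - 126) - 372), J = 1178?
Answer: 64347/43 ≈ 1496.4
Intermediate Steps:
k = 105/43 (k = -945/(-15 - 372) = -945/(-387) = -945*(-1/387) = 105/43 ≈ 2.4419)
J + (316 + k) = 1178 + (316 + 105/43) = 1178 + 13693/43 = 64347/43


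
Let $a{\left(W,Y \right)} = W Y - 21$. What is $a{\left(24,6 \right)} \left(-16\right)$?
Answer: $-1968$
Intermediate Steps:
$a{\left(W,Y \right)} = -21 + W Y$
$a{\left(24,6 \right)} \left(-16\right) = \left(-21 + 24 \cdot 6\right) \left(-16\right) = \left(-21 + 144\right) \left(-16\right) = 123 \left(-16\right) = -1968$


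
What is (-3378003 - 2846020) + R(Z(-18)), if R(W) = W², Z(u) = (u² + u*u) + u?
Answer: -5827123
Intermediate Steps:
Z(u) = u + 2*u² (Z(u) = (u² + u²) + u = 2*u² + u = u + 2*u²)
(-3378003 - 2846020) + R(Z(-18)) = (-3378003 - 2846020) + (-18*(1 + 2*(-18)))² = -6224023 + (-18*(1 - 36))² = -6224023 + (-18*(-35))² = -6224023 + 630² = -6224023 + 396900 = -5827123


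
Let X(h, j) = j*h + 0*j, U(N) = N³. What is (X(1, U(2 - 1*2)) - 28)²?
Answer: 784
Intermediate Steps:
X(h, j) = h*j (X(h, j) = h*j + 0 = h*j)
(X(1, U(2 - 1*2)) - 28)² = (1*(2 - 1*2)³ - 28)² = (1*(2 - 2)³ - 28)² = (1*0³ - 28)² = (1*0 - 28)² = (0 - 28)² = (-28)² = 784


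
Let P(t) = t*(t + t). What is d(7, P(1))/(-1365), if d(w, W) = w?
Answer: -1/195 ≈ -0.0051282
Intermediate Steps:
P(t) = 2*t² (P(t) = t*(2*t) = 2*t²)
d(7, P(1))/(-1365) = 7/(-1365) = 7*(-1/1365) = -1/195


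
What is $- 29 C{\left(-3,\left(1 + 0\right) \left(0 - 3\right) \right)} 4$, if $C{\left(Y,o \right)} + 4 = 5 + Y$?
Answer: $232$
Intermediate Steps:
$C{\left(Y,o \right)} = 1 + Y$ ($C{\left(Y,o \right)} = -4 + \left(5 + Y\right) = 1 + Y$)
$- 29 C{\left(-3,\left(1 + 0\right) \left(0 - 3\right) \right)} 4 = - 29 \left(1 - 3\right) 4 = \left(-29\right) \left(-2\right) 4 = 58 \cdot 4 = 232$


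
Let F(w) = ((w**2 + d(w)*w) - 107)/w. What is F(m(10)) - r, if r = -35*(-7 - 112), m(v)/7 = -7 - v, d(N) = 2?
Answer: -509451/119 ≈ -4281.1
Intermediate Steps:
m(v) = -49 - 7*v (m(v) = 7*(-7 - v) = -49 - 7*v)
F(w) = (-107 + w**2 + 2*w)/w (F(w) = ((w**2 + 2*w) - 107)/w = (-107 + w**2 + 2*w)/w)
r = 4165 (r = -35*(-119) = 4165)
F(m(10)) - r = (2 + (-49 - 7*10) - 107/(-49 - 7*10)) - 1*4165 = (2 + (-49 - 70) - 107/(-49 - 70)) - 4165 = (2 - 119 - 107/(-119)) - 4165 = (2 - 119 - 107*(-1/119)) - 4165 = (2 - 119 + 107/119) - 4165 = -13816/119 - 4165 = -509451/119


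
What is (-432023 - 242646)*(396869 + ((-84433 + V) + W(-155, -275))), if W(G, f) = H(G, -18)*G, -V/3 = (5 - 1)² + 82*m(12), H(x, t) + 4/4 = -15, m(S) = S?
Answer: -210440055804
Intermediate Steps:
H(x, t) = -16 (H(x, t) = -1 - 15 = -16)
V = -3000 (V = -3*((5 - 1)² + 82*12) = -3*(4² + 984) = -3*(16 + 984) = -3*1000 = -3000)
W(G, f) = -16*G
(-432023 - 242646)*(396869 + ((-84433 + V) + W(-155, -275))) = (-432023 - 242646)*(396869 + ((-84433 - 3000) - 16*(-155))) = -674669*(396869 + (-87433 + 2480)) = -674669*(396869 - 84953) = -674669*311916 = -210440055804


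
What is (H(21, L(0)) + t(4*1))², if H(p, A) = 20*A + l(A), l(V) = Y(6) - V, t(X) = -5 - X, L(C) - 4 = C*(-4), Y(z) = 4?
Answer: 5041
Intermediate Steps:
L(C) = 4 - 4*C (L(C) = 4 + C*(-4) = 4 - 4*C)
l(V) = 4 - V
H(p, A) = 4 + 19*A (H(p, A) = 20*A + (4 - A) = 4 + 19*A)
(H(21, L(0)) + t(4*1))² = ((4 + 19*(4 - 4*0)) + (-5 - 4))² = ((4 + 19*(4 + 0)) + (-5 - 1*4))² = ((4 + 19*4) + (-5 - 4))² = ((4 + 76) - 9)² = (80 - 9)² = 71² = 5041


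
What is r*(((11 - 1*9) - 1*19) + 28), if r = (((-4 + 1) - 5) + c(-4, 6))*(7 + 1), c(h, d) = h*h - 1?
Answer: 616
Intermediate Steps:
c(h, d) = -1 + h² (c(h, d) = h² - 1 = -1 + h²)
r = 56 (r = (((-4 + 1) - 5) + (-1 + (-4)²))*(7 + 1) = ((-3 - 5) + (-1 + 16))*8 = (-8 + 15)*8 = 7*8 = 56)
r*(((11 - 1*9) - 1*19) + 28) = 56*(((11 - 1*9) - 1*19) + 28) = 56*(((11 - 9) - 19) + 28) = 56*((2 - 19) + 28) = 56*(-17 + 28) = 56*11 = 616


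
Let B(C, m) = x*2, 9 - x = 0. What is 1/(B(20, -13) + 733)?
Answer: 1/751 ≈ 0.0013316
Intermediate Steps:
x = 9 (x = 9 - 1*0 = 9 + 0 = 9)
B(C, m) = 18 (B(C, m) = 9*2 = 18)
1/(B(20, -13) + 733) = 1/(18 + 733) = 1/751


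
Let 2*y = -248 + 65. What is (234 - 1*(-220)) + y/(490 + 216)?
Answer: 640865/1412 ≈ 453.87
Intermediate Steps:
y = -183/2 (y = (-248 + 65)/2 = (½)*(-183) = -183/2 ≈ -91.500)
(234 - 1*(-220)) + y/(490 + 216) = (234 - 1*(-220)) - 183/(2*(490 + 216)) = (234 + 220) - 183/2/706 = 454 - 183/2*1/706 = 454 - 183/1412 = 640865/1412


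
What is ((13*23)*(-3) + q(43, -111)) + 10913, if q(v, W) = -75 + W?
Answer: 9830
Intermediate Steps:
((13*23)*(-3) + q(43, -111)) + 10913 = ((13*23)*(-3) + (-75 - 111)) + 10913 = (299*(-3) - 186) + 10913 = (-897 - 186) + 10913 = -1083 + 10913 = 9830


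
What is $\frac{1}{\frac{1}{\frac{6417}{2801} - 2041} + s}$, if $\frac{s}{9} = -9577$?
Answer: $- \frac{5710424}{492198578633} \approx -1.1602 \cdot 10^{-5}$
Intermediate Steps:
$s = -86193$ ($s = 9 \left(-9577\right) = -86193$)
$\frac{1}{\frac{1}{\frac{6417}{2801} - 2041} + s} = \frac{1}{\frac{1}{\frac{6417}{2801} - 2041} - 86193} = \frac{1}{\frac{1}{- \frac{5710424}{2801}} - 86193} = \frac{1}{- \frac{2801}{5710424} - 86193} = \frac{1}{- \frac{492198578633}{5710424}} = - \frac{5710424}{492198578633}$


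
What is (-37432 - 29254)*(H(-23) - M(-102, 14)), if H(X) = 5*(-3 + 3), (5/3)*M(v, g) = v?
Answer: -20405916/5 ≈ -4.0812e+6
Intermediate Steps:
M(v, g) = 3*v/5
H(X) = 0 (H(X) = 5*0 = 0)
(-37432 - 29254)*(H(-23) - M(-102, 14)) = (-37432 - 29254)*(0 - 3*(-102)/5) = -66686*(0 - 1*(-306/5)) = -66686*(0 + 306/5) = -66686*306/5 = -20405916/5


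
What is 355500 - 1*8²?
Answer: 355436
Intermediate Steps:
355500 - 1*8² = 355500 - 1*64 = 355500 - 64 = 355436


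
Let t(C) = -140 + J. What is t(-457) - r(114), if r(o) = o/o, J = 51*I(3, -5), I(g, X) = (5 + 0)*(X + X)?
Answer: -2691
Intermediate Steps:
I(g, X) = 10*X (I(g, X) = 5*(2*X) = 10*X)
J = -2550 (J = 51*(10*(-5)) = 51*(-50) = -2550)
r(o) = 1
t(C) = -2690 (t(C) = -140 - 2550 = -2690)
t(-457) - r(114) = -2690 - 1*1 = -2690 - 1 = -2691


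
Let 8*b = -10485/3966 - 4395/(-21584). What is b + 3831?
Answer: 437220938607/114136192 ≈ 3830.7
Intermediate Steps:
b = -34812945/114136192 (b = (-10485/3966 - 4395/(-21584))/8 = (-10485*1/3966 - 4395*(-1/21584))/8 = (-3495/1322 + 4395/21584)/8 = (⅛)*(-34812945/14267024) = -34812945/114136192 ≈ -0.30501)
b + 3831 = -34812945/114136192 + 3831 = 437220938607/114136192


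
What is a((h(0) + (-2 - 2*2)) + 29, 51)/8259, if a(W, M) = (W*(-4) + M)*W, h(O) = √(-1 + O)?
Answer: -313/2753 - 133*I/8259 ≈ -0.11369 - 0.016104*I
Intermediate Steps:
a(W, M) = W*(M - 4*W) (a(W, M) = (-4*W + M)*W = (M - 4*W)*W = W*(M - 4*W))
a((h(0) + (-2 - 2*2)) + 29, 51)/8259 = (((√(-1 + 0) + (-2 - 2*2)) + 29)*(51 - 4*((√(-1 + 0) + (-2 - 2*2)) + 29)))/8259 = (((√(-1) + (-2 - 4)) + 29)*(51 - 4*((√(-1) + (-2 - 4)) + 29)))*(1/8259) = (((I - 6) + 29)*(51 - 4*((I - 6) + 29)))*(1/8259) = (((-6 + I) + 29)*(51 - 4*((-6 + I) + 29)))*(1/8259) = ((23 + I)*(51 - 4*(23 + I)))*(1/8259) = ((23 + I)*(51 + (-92 - 4*I)))*(1/8259) = ((23 + I)*(-41 - 4*I))*(1/8259) = ((-41 - 4*I)*(23 + I))*(1/8259) = (-41 - 4*I)*(23 + I)/8259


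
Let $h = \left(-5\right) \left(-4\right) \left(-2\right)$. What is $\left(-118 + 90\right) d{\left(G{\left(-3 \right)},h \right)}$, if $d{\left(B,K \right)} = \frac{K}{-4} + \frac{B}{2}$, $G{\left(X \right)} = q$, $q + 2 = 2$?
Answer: $-280$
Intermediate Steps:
$q = 0$ ($q = -2 + 2 = 0$)
$h = -40$ ($h = 20 \left(-2\right) = -40$)
$G{\left(X \right)} = 0$
$d{\left(B,K \right)} = \frac{B}{2} - \frac{K}{4}$ ($d{\left(B,K \right)} = K \left(- \frac{1}{4}\right) + B \frac{1}{2} = - \frac{K}{4} + \frac{B}{2} = \frac{B}{2} - \frac{K}{4}$)
$\left(-118 + 90\right) d{\left(G{\left(-3 \right)},h \right)} = \left(-118 + 90\right) \left(\frac{1}{2} \cdot 0 - -10\right) = - 28 \left(0 + 10\right) = \left(-28\right) 10 = -280$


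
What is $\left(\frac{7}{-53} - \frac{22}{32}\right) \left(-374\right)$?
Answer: $\frac{129965}{424} \approx 306.52$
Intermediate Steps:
$\left(\frac{7}{-53} - \frac{22}{32}\right) \left(-374\right) = \left(7 \left(- \frac{1}{53}\right) - \frac{11}{16}\right) \left(-374\right) = \left(- \frac{7}{53} - \frac{11}{16}\right) \left(-374\right) = \left(- \frac{695}{848}\right) \left(-374\right) = \frac{129965}{424}$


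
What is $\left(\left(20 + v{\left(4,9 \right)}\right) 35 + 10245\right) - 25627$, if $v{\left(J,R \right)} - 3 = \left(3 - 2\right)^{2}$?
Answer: $-14542$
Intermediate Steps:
$v{\left(J,R \right)} = 4$ ($v{\left(J,R \right)} = 3 + \left(3 - 2\right)^{2} = 3 + 1^{2} = 3 + 1 = 4$)
$\left(\left(20 + v{\left(4,9 \right)}\right) 35 + 10245\right) - 25627 = \left(\left(20 + 4\right) 35 + 10245\right) - 25627 = \left(24 \cdot 35 + 10245\right) - 25627 = \left(840 + 10245\right) - 25627 = 11085 - 25627 = -14542$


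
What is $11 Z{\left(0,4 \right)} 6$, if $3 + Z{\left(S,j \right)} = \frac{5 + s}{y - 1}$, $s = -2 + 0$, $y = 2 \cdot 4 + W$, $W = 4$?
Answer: $-180$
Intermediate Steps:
$y = 12$ ($y = 2 \cdot 4 + 4 = 8 + 4 = 12$)
$s = -2$
$Z{\left(S,j \right)} = - \frac{30}{11}$ ($Z{\left(S,j \right)} = -3 + \frac{5 - 2}{12 - 1} = -3 + \frac{3}{11} = - \frac{30}{11}$)
$11 Z{\left(0,4 \right)} 6 = 11 \left(- \frac{30}{11}\right) 6 = \left(-30\right) 6 = -180$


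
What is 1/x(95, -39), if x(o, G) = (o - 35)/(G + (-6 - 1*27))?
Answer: -6/5 ≈ -1.2000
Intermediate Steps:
x(o, G) = (-35 + o)/(-33 + G) (x(o, G) = (-35 + o)/(G + (-6 - 27)) = (-35 + o)/(G - 33) = (-35 + o)/(-33 + G))
1/x(95, -39) = 1/((-35 + 95)/(-33 - 39)) = 1/(60/(-72)) = 1/(-1/72*60) = 1/(-5/6) = -6/5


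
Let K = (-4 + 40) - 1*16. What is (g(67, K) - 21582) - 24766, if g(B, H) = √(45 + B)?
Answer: -46348 + 4*√7 ≈ -46337.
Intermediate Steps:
K = 20 (K = 36 - 16 = 20)
(g(67, K) - 21582) - 24766 = (√(45 + 67) - 21582) - 24766 = (√112 - 21582) - 24766 = (4*√7 - 21582) - 24766 = (-21582 + 4*√7) - 24766 = -46348 + 4*√7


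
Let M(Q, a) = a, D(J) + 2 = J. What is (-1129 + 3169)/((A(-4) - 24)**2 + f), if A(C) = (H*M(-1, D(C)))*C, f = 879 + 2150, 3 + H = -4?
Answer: 2040/39893 ≈ 0.051137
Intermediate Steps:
D(J) = -2 + J
H = -7 (H = -3 - 4 = -7)
f = 3029
A(C) = C*(14 - 7*C) (A(C) = (-7*(-2 + C))*C = (14 - 7*C)*C = C*(14 - 7*C))
(-1129 + 3169)/((A(-4) - 24)**2 + f) = (-1129 + 3169)/((7*(-4)*(2 - 1*(-4)) - 24)**2 + 3029) = 2040/((7*(-4)*(2 + 4) - 24)**2 + 3029) = 2040/((7*(-4)*6 - 24)**2 + 3029) = 2040/((-168 - 24)**2 + 3029) = 2040/((-192)**2 + 3029) = 2040/(36864 + 3029) = 2040/39893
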